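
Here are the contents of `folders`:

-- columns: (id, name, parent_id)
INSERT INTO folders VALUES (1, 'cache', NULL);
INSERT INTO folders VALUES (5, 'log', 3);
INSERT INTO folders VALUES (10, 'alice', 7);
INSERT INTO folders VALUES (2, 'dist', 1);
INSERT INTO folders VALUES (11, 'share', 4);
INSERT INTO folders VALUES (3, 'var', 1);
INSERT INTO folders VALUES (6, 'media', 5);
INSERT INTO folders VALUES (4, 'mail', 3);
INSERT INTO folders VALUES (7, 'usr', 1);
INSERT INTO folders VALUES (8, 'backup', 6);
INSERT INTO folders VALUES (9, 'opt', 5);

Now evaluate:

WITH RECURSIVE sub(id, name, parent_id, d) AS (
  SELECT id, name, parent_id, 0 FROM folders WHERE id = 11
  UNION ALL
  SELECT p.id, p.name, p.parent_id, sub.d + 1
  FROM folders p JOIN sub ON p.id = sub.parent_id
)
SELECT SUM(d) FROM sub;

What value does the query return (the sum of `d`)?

Base: id=11 (share), parent_id=4, d 0.
Iteration 1: join on id=4 -> mail (id 4, parent_id=3, d 1).
Iteration 2: join on id=3 -> var (id 3, parent_id=1, d 2).
Iteration 3: join on id=1 -> cache (id 1, parent_id=NULL, d 3).
Iteration 4: parent_id is NULL; no match; recursion stops.
SUM(d) = 0 + 1 + 2 + 3 = 6.

6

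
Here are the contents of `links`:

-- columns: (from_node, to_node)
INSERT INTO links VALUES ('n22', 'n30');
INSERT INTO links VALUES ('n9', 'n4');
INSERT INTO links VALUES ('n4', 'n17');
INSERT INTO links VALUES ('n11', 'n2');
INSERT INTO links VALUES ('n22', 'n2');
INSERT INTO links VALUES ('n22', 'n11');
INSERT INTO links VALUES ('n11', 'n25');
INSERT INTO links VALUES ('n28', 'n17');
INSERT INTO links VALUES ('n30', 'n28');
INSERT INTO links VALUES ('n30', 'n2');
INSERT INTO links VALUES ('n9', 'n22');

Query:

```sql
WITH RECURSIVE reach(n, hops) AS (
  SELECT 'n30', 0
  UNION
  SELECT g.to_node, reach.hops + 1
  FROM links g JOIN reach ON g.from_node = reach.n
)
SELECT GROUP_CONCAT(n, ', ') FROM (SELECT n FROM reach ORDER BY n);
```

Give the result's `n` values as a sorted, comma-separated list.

n17, n2, n28, n30

Base: (n30, hops=0).
Iteration 1: edges from {n30} -> (n2, hops=1), (n28, hops=1).
Iteration 2: edges from {n2,n28} -> (n17, hops=2).
Iteration 3: no outgoing edges from {n17}; recursion stops.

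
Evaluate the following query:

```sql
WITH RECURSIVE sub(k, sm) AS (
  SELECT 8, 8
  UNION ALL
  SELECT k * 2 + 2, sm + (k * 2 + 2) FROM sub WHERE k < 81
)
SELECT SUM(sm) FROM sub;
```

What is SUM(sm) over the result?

Base: k=8, sm=8.
Iteration 1: 8 < 81 holds -> k = 8 * 2 + 2 = 18, sm = 8 + 18 = 26.
Iteration 2: 18 < 81 holds -> k = 18 * 2 + 2 = 38, sm = 26 + 38 = 64.
Iteration 3: 38 < 81 holds -> k = 38 * 2 + 2 = 78, sm = 64 + 78 = 142.
Iteration 4: 78 < 81 holds -> k = 78 * 2 + 2 = 158, sm = 142 + 158 = 300.
Iteration 5: 158 < 81 fails; recursion stops.
SUM(sm) = 8 + 26 + 64 + 142 + 300 = 540.

540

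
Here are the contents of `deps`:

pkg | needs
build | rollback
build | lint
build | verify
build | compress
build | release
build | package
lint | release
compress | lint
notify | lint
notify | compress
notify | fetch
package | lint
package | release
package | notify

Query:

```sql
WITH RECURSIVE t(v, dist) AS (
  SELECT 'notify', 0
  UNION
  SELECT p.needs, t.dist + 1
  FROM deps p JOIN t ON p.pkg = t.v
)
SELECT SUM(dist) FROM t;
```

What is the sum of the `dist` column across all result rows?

10

Base: (notify, dist=0).
Iteration 1: edges from {notify} -> (compress, dist=1), (fetch, dist=1), (lint, dist=1).
Iteration 2: edges from {compress,fetch,lint} -> (lint, dist=2), (release, dist=2).
Iteration 3: edges from {lint,release} -> (release, dist=3).
Iteration 4: no outgoing edges from {release}; recursion stops.
SUM(dist) = 0 + 1 + 1 + 1 + 2 + 2 + 3 = 10.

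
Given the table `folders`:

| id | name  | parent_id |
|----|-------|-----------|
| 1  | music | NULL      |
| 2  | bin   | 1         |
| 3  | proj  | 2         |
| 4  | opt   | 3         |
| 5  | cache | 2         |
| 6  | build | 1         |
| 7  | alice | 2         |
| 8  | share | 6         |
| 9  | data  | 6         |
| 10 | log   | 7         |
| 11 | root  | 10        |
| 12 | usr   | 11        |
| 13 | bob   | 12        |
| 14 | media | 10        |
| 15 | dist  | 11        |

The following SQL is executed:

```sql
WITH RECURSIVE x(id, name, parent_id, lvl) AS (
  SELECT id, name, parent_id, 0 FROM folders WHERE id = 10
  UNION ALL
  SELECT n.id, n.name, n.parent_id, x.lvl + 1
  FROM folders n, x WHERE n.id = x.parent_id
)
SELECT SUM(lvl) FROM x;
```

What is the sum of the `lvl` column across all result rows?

Base: id=10 (log), parent_id=7, lvl 0.
Iteration 1: join on id=7 -> alice (id 7, parent_id=2, lvl 1).
Iteration 2: join on id=2 -> bin (id 2, parent_id=1, lvl 2).
Iteration 3: join on id=1 -> music (id 1, parent_id=NULL, lvl 3).
Iteration 4: parent_id is NULL; no match; recursion stops.
SUM(lvl) = 0 + 1 + 2 + 3 = 6.

6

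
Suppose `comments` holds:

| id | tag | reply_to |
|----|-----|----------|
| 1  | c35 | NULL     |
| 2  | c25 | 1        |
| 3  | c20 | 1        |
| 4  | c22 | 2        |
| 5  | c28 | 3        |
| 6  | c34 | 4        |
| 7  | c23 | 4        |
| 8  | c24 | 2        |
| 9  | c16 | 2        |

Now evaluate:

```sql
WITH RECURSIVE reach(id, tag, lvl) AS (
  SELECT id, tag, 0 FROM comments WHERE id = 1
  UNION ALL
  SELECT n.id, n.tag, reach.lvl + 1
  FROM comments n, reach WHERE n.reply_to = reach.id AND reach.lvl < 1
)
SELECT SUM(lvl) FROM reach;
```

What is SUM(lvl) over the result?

2

Base: id=1 (c35) at lvl 0.
Iteration 1: rows with reply_to in {1} -> c25 (id 2, lvl 1), c20 (id 3, lvl 1).
Iteration 2: lvl < 1 fails for all current rows; recursion stops.
SUM(lvl) = 0 + 1 + 1 = 2.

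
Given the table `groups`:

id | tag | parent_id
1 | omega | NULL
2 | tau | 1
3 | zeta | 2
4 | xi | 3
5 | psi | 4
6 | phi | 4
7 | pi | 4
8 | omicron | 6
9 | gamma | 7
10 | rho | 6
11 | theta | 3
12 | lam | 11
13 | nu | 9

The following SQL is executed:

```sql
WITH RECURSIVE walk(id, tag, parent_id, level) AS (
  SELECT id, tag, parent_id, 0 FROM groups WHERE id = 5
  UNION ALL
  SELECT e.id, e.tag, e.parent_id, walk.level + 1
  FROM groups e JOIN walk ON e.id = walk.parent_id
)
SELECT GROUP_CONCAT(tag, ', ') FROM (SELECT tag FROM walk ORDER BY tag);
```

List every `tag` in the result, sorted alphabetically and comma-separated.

Base: id=5 (psi), parent_id=4, level 0.
Iteration 1: join on id=4 -> xi (id 4, parent_id=3, level 1).
Iteration 2: join on id=3 -> zeta (id 3, parent_id=2, level 2).
Iteration 3: join on id=2 -> tau (id 2, parent_id=1, level 3).
Iteration 4: join on id=1 -> omega (id 1, parent_id=NULL, level 4).
Iteration 5: parent_id is NULL; no match; recursion stops.

omega, psi, tau, xi, zeta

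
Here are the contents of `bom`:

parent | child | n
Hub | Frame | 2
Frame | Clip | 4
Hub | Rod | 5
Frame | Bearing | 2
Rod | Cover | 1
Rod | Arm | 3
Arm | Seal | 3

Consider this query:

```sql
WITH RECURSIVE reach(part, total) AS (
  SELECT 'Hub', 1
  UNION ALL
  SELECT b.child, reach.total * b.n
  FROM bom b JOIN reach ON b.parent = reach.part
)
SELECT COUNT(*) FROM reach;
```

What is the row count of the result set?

Base: (Hub, total=1).
Iteration 1: components of {Hub} -> Frame = 1*2 = 2, Rod = 1*5 = 5.
Iteration 2: components of {Frame,Rod} -> Arm = 5*3 = 15, Bearing = 2*2 = 4, Clip = 2*4 = 8, Cover = 5*1 = 5.
Iteration 3: components of {Arm,Bearing,Clip,Cover} -> Seal = 15*3 = 45.
Iteration 4: no further components; recursion stops.
Total rows emitted: 8.

8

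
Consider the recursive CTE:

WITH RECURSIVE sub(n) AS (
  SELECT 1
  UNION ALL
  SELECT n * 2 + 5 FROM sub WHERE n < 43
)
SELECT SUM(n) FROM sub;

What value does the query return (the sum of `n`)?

70

Base: n=1.
Iteration 1: 1 < 43 holds -> n = 1 * 2 + 5 = 7.
Iteration 2: 7 < 43 holds -> n = 7 * 2 + 5 = 19.
Iteration 3: 19 < 43 holds -> n = 19 * 2 + 5 = 43.
Iteration 4: 43 < 43 fails; recursion stops.
SUM(n) = 1 + 7 + 19 + 43 = 70.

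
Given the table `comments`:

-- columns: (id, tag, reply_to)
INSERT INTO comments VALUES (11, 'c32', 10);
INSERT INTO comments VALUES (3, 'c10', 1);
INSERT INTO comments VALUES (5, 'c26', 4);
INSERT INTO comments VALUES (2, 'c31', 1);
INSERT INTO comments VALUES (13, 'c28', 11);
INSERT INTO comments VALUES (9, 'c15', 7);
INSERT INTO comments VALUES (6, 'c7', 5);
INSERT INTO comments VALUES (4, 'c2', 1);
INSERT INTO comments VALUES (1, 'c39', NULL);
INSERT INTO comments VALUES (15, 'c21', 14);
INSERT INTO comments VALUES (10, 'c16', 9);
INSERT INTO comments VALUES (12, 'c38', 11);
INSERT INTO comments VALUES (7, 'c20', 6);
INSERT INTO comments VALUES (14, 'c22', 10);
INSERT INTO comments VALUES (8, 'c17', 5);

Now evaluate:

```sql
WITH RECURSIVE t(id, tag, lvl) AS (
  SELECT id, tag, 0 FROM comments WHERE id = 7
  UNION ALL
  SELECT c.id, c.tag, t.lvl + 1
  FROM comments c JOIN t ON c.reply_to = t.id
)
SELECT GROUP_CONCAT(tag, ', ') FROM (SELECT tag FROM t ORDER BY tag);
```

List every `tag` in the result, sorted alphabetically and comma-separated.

Base: id=7 (c20) at lvl 0.
Iteration 1: rows with reply_to in {7} -> c15 (id 9, lvl 1).
Iteration 2: rows with reply_to in {9} -> c16 (id 10, lvl 2).
Iteration 3: rows with reply_to in {10} -> c32 (id 11, lvl 3), c22 (id 14, lvl 3).
Iteration 4: rows with reply_to in {11,14} -> c38 (id 12, lvl 4), c28 (id 13, lvl 4), c21 (id 15, lvl 4).
Iteration 5: no rows with reply_to in {12,13,15}; recursion stops.

c15, c16, c20, c21, c22, c28, c32, c38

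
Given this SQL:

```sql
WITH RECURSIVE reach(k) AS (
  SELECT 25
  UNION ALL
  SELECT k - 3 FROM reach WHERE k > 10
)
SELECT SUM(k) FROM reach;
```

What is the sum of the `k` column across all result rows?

105

Base: k=25.
Iteration 1: 25 > 10 holds -> k = 25 - 3 = 22.
Iteration 2: 22 > 10 holds -> k = 22 - 3 = 19.
Iteration 3: 19 > 10 holds -> k = 19 - 3 = 16.
Iteration 4: 16 > 10 holds -> k = 16 - 3 = 13.
Iteration 5: 13 > 10 holds -> k = 13 - 3 = 10.
Iteration 6: 10 > 10 fails; recursion stops.
SUM(k) = 25 + 22 + 19 + 16 + 13 + 10 = 105.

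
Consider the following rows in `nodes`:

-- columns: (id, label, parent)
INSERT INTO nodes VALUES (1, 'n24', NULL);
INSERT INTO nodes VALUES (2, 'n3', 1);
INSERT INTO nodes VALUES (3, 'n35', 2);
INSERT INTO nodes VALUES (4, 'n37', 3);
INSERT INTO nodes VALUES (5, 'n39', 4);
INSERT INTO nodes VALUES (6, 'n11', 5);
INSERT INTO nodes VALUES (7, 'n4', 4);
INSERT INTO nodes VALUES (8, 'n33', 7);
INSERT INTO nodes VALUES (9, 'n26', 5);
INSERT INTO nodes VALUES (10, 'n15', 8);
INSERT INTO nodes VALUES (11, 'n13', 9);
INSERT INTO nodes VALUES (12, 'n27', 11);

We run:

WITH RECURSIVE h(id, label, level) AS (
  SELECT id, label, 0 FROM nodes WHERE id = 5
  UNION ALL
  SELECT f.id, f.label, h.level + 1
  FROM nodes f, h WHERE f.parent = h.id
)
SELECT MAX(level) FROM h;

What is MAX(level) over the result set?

3

Base: id=5 (n39) at level 0.
Iteration 1: rows with parent in {5} -> n11 (id 6, level 1), n26 (id 9, level 1).
Iteration 2: rows with parent in {6,9} -> n13 (id 11, level 2).
Iteration 3: rows with parent in {11} -> n27 (id 12, level 3).
Iteration 4: no rows with parent in {12}; recursion stops.
level values: 0, 1, 1, 2, 3; the maximum is 3.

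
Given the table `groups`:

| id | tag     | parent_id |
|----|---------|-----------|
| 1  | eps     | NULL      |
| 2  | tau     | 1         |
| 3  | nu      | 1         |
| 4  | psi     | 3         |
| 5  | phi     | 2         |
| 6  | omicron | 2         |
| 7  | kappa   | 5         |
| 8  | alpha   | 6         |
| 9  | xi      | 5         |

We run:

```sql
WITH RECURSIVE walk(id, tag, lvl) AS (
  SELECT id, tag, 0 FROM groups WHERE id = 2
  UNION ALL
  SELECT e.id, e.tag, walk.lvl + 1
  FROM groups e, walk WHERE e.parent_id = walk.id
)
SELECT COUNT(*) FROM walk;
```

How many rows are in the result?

Base: id=2 (tau) at lvl 0.
Iteration 1: rows with parent_id in {2} -> phi (id 5, lvl 1), omicron (id 6, lvl 1).
Iteration 2: rows with parent_id in {5,6} -> kappa (id 7, lvl 2), alpha (id 8, lvl 2), xi (id 9, lvl 2).
Iteration 3: no rows with parent_id in {7,8,9}; recursion stops.
Total rows emitted: 6.

6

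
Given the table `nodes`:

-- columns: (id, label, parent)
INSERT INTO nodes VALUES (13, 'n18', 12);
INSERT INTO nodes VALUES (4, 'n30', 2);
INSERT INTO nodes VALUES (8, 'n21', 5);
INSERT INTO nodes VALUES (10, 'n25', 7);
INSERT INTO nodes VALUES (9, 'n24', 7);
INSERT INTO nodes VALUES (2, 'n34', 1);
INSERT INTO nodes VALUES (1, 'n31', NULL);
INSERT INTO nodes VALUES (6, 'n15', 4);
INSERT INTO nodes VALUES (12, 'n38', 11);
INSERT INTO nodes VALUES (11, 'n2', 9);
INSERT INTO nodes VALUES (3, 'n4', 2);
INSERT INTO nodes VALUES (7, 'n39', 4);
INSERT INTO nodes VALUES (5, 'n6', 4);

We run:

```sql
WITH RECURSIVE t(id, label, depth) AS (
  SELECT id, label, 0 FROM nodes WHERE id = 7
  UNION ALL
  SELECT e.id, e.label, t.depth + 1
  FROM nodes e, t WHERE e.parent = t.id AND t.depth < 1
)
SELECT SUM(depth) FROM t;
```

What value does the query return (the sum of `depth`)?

Base: id=7 (n39) at depth 0.
Iteration 1: rows with parent in {7} -> n24 (id 9, depth 1), n25 (id 10, depth 1).
Iteration 2: depth < 1 fails for all current rows; recursion stops.
SUM(depth) = 0 + 1 + 1 = 2.

2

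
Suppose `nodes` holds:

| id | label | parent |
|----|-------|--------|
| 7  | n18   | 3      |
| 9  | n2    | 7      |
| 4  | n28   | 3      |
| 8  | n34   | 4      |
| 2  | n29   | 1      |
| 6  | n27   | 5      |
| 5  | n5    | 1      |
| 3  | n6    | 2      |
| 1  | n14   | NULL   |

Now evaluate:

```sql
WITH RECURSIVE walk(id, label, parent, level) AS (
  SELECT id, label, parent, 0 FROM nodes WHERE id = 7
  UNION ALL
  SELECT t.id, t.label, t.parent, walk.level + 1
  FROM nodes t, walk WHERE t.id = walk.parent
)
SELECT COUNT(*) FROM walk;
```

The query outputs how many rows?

4

Base: id=7 (n18), parent=3, level 0.
Iteration 1: join on id=3 -> n6 (id 3, parent=2, level 1).
Iteration 2: join on id=2 -> n29 (id 2, parent=1, level 2).
Iteration 3: join on id=1 -> n14 (id 1, parent=NULL, level 3).
Iteration 4: parent is NULL; no match; recursion stops.
Total rows emitted: 4.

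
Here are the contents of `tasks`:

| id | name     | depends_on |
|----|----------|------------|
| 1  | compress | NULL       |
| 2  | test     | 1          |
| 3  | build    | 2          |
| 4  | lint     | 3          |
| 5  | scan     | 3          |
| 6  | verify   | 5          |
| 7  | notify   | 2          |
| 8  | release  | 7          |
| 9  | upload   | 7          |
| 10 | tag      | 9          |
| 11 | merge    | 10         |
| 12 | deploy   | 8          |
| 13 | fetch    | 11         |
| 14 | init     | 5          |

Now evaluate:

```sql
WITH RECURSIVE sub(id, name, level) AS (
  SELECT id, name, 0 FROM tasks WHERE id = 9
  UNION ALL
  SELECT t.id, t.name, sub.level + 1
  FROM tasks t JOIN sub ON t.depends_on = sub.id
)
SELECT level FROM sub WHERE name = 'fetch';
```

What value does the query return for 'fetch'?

Base: id=9 (upload) at level 0.
Iteration 1: rows with depends_on in {9} -> tag (id 10, level 1).
Iteration 2: rows with depends_on in {10} -> merge (id 11, level 2).
Iteration 3: rows with depends_on in {11} -> fetch (id 13, level 3).
Iteration 4: no rows with depends_on in {13}; recursion stops.

3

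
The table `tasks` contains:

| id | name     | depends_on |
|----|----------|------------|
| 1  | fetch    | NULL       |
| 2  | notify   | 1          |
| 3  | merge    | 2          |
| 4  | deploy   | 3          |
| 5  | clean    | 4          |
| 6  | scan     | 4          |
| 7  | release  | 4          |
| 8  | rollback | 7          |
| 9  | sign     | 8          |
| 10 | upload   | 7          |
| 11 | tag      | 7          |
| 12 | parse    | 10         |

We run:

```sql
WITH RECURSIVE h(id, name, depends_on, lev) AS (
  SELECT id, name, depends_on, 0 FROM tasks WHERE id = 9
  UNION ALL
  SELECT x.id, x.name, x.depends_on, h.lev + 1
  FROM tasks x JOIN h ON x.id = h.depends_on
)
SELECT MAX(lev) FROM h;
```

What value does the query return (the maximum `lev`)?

Base: id=9 (sign), depends_on=8, lev 0.
Iteration 1: join on id=8 -> rollback (id 8, depends_on=7, lev 1).
Iteration 2: join on id=7 -> release (id 7, depends_on=4, lev 2).
Iteration 3: join on id=4 -> deploy (id 4, depends_on=3, lev 3).
Iteration 4: join on id=3 -> merge (id 3, depends_on=2, lev 4).
Iteration 5: join on id=2 -> notify (id 2, depends_on=1, lev 5).
Iteration 6: join on id=1 -> fetch (id 1, depends_on=NULL, lev 6).
Iteration 7: depends_on is NULL; no match; recursion stops.
lev values: 0, 1, 2, 3, 4, 5, 6; the maximum is 6.

6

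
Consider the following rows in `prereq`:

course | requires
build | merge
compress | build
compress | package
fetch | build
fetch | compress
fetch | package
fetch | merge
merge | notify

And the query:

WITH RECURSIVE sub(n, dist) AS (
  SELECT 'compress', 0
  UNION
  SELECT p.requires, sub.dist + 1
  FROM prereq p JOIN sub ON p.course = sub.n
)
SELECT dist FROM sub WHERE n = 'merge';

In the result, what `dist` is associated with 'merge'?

2

Base: (compress, dist=0).
Iteration 1: edges from {compress} -> (build, dist=1), (package, dist=1).
Iteration 2: edges from {build,package} -> (merge, dist=2).
Iteration 3: edges from {merge} -> (notify, dist=3).
Iteration 4: no outgoing edges from {notify}; recursion stops.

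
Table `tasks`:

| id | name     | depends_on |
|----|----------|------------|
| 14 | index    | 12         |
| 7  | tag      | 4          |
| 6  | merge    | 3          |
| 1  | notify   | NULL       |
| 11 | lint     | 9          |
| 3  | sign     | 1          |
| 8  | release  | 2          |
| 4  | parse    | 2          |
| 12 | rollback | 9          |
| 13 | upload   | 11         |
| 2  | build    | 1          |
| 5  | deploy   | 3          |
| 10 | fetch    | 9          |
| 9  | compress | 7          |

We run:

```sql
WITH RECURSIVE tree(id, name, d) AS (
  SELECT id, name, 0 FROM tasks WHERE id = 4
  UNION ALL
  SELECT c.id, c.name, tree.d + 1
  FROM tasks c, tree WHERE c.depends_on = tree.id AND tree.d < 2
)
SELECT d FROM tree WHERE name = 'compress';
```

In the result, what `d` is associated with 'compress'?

2

Base: id=4 (parse) at d 0.
Iteration 1: rows with depends_on in {4} -> tag (id 7, d 1).
Iteration 2: rows with depends_on in {7} -> compress (id 9, d 2).
Iteration 3: d < 2 fails for all current rows; recursion stops.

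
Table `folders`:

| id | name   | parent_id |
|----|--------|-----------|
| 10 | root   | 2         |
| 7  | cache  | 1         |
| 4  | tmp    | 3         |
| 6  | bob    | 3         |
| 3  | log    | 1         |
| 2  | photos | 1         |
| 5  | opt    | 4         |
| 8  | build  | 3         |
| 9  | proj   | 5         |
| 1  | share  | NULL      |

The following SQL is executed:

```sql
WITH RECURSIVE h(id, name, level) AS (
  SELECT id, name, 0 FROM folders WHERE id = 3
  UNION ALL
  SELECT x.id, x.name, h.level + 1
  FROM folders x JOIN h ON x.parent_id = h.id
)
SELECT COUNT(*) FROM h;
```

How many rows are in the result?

6

Base: id=3 (log) at level 0.
Iteration 1: rows with parent_id in {3} -> tmp (id 4, level 1), bob (id 6, level 1), build (id 8, level 1).
Iteration 2: rows with parent_id in {4,6,8} -> opt (id 5, level 2).
Iteration 3: rows with parent_id in {5} -> proj (id 9, level 3).
Iteration 4: no rows with parent_id in {9}; recursion stops.
Total rows emitted: 6.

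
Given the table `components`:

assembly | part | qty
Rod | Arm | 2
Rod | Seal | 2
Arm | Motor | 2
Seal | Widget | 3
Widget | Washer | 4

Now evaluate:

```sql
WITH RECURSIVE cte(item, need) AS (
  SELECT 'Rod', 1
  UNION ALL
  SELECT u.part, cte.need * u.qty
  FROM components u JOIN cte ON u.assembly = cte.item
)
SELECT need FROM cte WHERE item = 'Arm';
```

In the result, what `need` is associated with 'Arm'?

Base: (Rod, need=1).
Iteration 1: components of {Rod} -> Arm = 1*2 = 2, Seal = 1*2 = 2.
Iteration 2: components of {Arm,Seal} -> Motor = 2*2 = 4, Widget = 2*3 = 6.
Iteration 3: components of {Motor,Widget} -> Washer = 6*4 = 24.
Iteration 4: no further components; recursion stops.

2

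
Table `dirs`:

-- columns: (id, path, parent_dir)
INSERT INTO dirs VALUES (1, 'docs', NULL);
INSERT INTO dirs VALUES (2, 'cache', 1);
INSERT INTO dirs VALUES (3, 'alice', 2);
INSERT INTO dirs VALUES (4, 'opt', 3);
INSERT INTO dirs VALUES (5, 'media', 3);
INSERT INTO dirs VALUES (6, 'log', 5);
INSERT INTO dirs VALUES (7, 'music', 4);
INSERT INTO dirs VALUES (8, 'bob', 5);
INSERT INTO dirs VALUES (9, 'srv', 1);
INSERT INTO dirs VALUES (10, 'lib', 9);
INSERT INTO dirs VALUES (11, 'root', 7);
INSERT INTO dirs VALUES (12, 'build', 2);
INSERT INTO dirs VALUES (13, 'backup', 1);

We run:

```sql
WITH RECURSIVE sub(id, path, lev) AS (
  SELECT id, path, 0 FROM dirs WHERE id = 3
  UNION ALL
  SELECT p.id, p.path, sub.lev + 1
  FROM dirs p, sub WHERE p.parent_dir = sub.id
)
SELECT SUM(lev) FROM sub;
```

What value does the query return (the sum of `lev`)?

Base: id=3 (alice) at lev 0.
Iteration 1: rows with parent_dir in {3} -> opt (id 4, lev 1), media (id 5, lev 1).
Iteration 2: rows with parent_dir in {4,5} -> log (id 6, lev 2), music (id 7, lev 2), bob (id 8, lev 2).
Iteration 3: rows with parent_dir in {6,7,8} -> root (id 11, lev 3).
Iteration 4: no rows with parent_dir in {11}; recursion stops.
SUM(lev) = 0 + 1 + 1 + 2 + 2 + 2 + 3 = 11.

11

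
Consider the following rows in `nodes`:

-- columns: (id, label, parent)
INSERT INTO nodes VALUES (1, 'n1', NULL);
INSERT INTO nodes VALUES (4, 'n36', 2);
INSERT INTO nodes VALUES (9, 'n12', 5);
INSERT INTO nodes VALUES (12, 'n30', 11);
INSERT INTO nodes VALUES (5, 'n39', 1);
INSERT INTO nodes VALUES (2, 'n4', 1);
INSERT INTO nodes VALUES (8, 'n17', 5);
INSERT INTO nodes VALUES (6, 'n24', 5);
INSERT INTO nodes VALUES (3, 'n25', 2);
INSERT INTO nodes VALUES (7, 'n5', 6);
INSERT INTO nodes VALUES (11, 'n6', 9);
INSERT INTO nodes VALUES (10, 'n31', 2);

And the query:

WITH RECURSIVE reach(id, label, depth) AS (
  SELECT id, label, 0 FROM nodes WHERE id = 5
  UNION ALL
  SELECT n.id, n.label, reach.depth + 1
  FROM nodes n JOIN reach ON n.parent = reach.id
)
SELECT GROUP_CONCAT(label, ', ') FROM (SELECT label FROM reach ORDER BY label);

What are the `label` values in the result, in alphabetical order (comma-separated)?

n12, n17, n24, n30, n39, n5, n6

Base: id=5 (n39) at depth 0.
Iteration 1: rows with parent in {5} -> n24 (id 6, depth 1), n17 (id 8, depth 1), n12 (id 9, depth 1).
Iteration 2: rows with parent in {6,8,9} -> n5 (id 7, depth 2), n6 (id 11, depth 2).
Iteration 3: rows with parent in {7,11} -> n30 (id 12, depth 3).
Iteration 4: no rows with parent in {12}; recursion stops.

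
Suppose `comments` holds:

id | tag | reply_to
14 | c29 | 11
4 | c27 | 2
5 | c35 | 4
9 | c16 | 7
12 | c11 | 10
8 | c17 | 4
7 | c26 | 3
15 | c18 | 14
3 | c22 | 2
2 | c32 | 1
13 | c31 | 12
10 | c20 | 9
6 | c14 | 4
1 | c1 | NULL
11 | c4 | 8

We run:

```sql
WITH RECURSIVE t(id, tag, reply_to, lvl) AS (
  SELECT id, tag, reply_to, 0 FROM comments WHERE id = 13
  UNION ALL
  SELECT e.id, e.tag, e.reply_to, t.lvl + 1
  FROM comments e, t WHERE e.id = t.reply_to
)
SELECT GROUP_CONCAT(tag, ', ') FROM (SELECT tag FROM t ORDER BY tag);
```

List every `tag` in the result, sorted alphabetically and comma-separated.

Base: id=13 (c31), reply_to=12, lvl 0.
Iteration 1: join on id=12 -> c11 (id 12, reply_to=10, lvl 1).
Iteration 2: join on id=10 -> c20 (id 10, reply_to=9, lvl 2).
Iteration 3: join on id=9 -> c16 (id 9, reply_to=7, lvl 3).
Iteration 4: join on id=7 -> c26 (id 7, reply_to=3, lvl 4).
Iteration 5: join on id=3 -> c22 (id 3, reply_to=2, lvl 5).
Iteration 6: join on id=2 -> c32 (id 2, reply_to=1, lvl 6).
Iteration 7: join on id=1 -> c1 (id 1, reply_to=NULL, lvl 7).
Iteration 8: reply_to is NULL; no match; recursion stops.

c1, c11, c16, c20, c22, c26, c31, c32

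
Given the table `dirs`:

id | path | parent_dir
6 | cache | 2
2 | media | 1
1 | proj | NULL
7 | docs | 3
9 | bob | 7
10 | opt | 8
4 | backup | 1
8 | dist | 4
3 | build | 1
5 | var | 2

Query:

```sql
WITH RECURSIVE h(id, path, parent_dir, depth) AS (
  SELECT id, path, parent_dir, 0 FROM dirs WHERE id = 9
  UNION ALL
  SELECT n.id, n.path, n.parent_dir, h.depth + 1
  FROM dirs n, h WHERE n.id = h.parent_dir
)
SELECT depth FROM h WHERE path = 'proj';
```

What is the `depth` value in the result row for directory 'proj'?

Base: id=9 (bob), parent_dir=7, depth 0.
Iteration 1: join on id=7 -> docs (id 7, parent_dir=3, depth 1).
Iteration 2: join on id=3 -> build (id 3, parent_dir=1, depth 2).
Iteration 3: join on id=1 -> proj (id 1, parent_dir=NULL, depth 3).
Iteration 4: parent_dir is NULL; no match; recursion stops.

3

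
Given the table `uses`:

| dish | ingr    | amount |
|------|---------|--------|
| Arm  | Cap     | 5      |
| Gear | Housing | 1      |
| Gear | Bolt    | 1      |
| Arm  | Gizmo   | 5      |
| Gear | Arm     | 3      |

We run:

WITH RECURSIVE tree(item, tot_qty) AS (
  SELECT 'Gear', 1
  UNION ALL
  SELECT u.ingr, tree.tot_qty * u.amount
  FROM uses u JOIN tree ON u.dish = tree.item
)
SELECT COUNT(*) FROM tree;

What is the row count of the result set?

Base: (Gear, tot_qty=1).
Iteration 1: components of {Gear} -> Arm = 1*3 = 3, Bolt = 1*1 = 1, Housing = 1*1 = 1.
Iteration 2: components of {Arm,Bolt,Housing} -> Cap = 3*5 = 15, Gizmo = 3*5 = 15.
Iteration 3: no further components; recursion stops.
Total rows emitted: 6.

6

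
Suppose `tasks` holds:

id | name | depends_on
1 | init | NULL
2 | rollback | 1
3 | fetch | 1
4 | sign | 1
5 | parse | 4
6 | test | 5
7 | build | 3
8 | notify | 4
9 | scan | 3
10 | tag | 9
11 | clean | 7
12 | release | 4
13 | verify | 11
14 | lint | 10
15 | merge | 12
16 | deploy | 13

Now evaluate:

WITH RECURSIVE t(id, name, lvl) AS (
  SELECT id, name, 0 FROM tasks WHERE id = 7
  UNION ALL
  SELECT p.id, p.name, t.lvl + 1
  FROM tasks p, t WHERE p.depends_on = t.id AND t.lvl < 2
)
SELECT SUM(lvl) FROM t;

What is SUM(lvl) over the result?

Base: id=7 (build) at lvl 0.
Iteration 1: rows with depends_on in {7} -> clean (id 11, lvl 1).
Iteration 2: rows with depends_on in {11} -> verify (id 13, lvl 2).
Iteration 3: lvl < 2 fails for all current rows; recursion stops.
SUM(lvl) = 0 + 1 + 2 = 3.

3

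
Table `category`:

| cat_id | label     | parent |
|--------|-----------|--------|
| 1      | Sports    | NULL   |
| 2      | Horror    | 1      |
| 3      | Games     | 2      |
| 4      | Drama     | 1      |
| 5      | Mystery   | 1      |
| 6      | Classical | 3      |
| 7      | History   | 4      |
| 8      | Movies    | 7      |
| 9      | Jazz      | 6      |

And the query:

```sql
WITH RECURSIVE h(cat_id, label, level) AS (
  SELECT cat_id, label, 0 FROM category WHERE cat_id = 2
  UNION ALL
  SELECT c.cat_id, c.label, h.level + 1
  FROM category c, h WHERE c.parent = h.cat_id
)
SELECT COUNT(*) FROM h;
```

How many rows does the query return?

4

Base: cat_id=2 (Horror) at level 0.
Iteration 1: rows with parent in {2} -> Games (id 3, level 1).
Iteration 2: rows with parent in {3} -> Classical (id 6, level 2).
Iteration 3: rows with parent in {6} -> Jazz (id 9, level 3).
Iteration 4: no rows with parent in {9}; recursion stops.
Total rows emitted: 4.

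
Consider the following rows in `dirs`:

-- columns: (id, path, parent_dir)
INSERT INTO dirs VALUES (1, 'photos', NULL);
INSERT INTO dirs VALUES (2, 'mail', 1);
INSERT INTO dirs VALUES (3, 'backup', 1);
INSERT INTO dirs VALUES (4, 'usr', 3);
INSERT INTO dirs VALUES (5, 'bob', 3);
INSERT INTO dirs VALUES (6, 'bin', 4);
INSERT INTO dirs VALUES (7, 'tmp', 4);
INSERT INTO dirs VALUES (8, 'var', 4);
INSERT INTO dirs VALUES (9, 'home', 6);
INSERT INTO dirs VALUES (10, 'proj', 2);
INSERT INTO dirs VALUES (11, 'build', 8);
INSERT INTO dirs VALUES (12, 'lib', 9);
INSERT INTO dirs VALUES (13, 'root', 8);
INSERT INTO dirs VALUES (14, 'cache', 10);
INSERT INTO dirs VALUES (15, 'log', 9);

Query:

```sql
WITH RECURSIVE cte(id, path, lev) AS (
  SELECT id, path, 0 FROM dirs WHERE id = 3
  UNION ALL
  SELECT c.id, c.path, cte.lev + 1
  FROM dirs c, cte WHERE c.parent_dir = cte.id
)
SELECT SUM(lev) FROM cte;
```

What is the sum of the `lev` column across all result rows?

Base: id=3 (backup) at lev 0.
Iteration 1: rows with parent_dir in {3} -> usr (id 4, lev 1), bob (id 5, lev 1).
Iteration 2: rows with parent_dir in {4,5} -> bin (id 6, lev 2), tmp (id 7, lev 2), var (id 8, lev 2).
Iteration 3: rows with parent_dir in {6,7,8} -> home (id 9, lev 3), build (id 11, lev 3), root (id 13, lev 3).
Iteration 4: rows with parent_dir in {9,11,13} -> lib (id 12, lev 4), log (id 15, lev 4).
Iteration 5: no rows with parent_dir in {12,15}; recursion stops.
SUM(lev) = 0 + 1 + 1 + 2 + 2 + 2 + 3 + 3 + 3 + 4 + 4 = 25.

25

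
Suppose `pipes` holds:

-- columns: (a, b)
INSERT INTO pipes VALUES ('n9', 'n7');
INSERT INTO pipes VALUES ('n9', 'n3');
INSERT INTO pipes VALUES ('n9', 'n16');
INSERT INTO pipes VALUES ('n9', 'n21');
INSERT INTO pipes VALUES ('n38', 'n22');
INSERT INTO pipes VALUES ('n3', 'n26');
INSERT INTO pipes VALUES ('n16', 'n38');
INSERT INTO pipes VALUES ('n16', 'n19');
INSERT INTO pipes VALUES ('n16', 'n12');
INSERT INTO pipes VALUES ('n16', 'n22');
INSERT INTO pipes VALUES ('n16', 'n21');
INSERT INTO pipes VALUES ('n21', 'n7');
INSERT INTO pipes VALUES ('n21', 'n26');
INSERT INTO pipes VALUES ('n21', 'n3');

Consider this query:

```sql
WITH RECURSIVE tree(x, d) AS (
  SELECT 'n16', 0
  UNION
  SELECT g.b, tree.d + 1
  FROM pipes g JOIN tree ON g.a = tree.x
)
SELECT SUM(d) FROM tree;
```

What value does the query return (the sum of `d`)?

16

Base: (n16, d=0).
Iteration 1: edges from {n16} -> (n12, d=1), (n19, d=1), (n21, d=1), (n22, d=1), (n38, d=1).
Iteration 2: edges from {n12,n19,n21,n22,n38} -> (n22, d=2), (n26, d=2), (n3, d=2), (n7, d=2).
Iteration 3: edges from {n22,n26,n3,n7} -> (n26, d=3).
Iteration 4: no outgoing edges from {n26}; recursion stops.
SUM(d) = 0 + 1 + 1 + 1 + 1 + 1 + 2 + 2 + 2 + 2 + 3 = 16.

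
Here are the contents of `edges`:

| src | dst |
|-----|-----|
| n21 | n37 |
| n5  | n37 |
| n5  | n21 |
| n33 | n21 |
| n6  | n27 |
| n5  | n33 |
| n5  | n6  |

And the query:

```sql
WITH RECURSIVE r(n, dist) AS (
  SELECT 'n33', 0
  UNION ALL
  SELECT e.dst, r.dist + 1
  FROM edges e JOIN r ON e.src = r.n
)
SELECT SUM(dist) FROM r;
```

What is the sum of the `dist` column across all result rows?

3

Base: (n33, dist=0).
Iteration 1: edges from {n33} -> (n21, dist=1).
Iteration 2: edges from {n21} -> (n37, dist=2).
Iteration 3: no outgoing edges from {n37}; recursion stops.
SUM(dist) = 0 + 1 + 2 = 3.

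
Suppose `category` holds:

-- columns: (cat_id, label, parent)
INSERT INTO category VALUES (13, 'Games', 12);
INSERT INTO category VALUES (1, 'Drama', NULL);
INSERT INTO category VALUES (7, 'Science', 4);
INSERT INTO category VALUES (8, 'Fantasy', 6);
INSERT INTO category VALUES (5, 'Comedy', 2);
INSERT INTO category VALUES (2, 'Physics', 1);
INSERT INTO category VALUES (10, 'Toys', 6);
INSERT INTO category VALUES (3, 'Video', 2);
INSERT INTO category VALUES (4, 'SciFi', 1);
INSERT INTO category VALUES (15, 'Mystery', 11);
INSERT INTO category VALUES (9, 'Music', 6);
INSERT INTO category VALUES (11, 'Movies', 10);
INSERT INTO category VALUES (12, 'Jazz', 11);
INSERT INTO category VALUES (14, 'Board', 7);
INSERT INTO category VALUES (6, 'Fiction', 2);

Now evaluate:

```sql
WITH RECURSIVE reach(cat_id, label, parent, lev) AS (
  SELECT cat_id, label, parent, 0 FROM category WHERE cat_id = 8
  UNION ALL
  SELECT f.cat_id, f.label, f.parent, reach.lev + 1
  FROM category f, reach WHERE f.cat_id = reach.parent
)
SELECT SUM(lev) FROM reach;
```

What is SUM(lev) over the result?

Base: cat_id=8 (Fantasy), parent=6, lev 0.
Iteration 1: join on cat_id=6 -> Fiction (id 6, parent=2, lev 1).
Iteration 2: join on cat_id=2 -> Physics (id 2, parent=1, lev 2).
Iteration 3: join on cat_id=1 -> Drama (id 1, parent=NULL, lev 3).
Iteration 4: parent is NULL; no match; recursion stops.
SUM(lev) = 0 + 1 + 2 + 3 = 6.

6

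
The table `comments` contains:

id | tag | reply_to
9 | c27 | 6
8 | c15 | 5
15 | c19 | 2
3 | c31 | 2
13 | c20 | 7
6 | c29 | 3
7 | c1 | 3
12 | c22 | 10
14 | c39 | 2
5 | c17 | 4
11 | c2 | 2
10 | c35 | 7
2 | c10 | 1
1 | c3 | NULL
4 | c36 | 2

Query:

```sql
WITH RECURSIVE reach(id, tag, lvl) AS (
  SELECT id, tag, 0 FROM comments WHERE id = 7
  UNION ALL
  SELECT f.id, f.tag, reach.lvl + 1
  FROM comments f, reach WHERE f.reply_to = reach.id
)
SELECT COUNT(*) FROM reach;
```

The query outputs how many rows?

4

Base: id=7 (c1) at lvl 0.
Iteration 1: rows with reply_to in {7} -> c35 (id 10, lvl 1), c20 (id 13, lvl 1).
Iteration 2: rows with reply_to in {10,13} -> c22 (id 12, lvl 2).
Iteration 3: no rows with reply_to in {12}; recursion stops.
Total rows emitted: 4.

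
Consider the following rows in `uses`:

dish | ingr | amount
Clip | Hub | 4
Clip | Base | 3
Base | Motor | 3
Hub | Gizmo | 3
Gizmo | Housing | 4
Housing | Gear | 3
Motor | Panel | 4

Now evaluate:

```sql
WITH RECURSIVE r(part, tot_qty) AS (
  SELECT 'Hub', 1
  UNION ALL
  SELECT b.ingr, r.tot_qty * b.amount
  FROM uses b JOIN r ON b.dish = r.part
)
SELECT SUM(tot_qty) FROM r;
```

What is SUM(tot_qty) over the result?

52

Base: (Hub, tot_qty=1).
Iteration 1: components of {Hub} -> Gizmo = 1*3 = 3.
Iteration 2: components of {Gizmo} -> Housing = 3*4 = 12.
Iteration 3: components of {Housing} -> Gear = 12*3 = 36.
Iteration 4: no further components; recursion stops.
SUM(tot_qty) = 1 + 3 + 12 + 36 = 52.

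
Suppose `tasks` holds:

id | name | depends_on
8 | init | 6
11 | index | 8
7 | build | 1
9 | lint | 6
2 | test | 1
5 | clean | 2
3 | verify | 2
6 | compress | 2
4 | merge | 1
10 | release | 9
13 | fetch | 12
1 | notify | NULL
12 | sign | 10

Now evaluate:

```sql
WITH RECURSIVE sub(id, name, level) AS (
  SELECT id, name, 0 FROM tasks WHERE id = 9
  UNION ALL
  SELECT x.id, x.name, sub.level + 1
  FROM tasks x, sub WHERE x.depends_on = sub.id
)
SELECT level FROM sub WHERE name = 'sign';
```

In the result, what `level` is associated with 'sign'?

2

Base: id=9 (lint) at level 0.
Iteration 1: rows with depends_on in {9} -> release (id 10, level 1).
Iteration 2: rows with depends_on in {10} -> sign (id 12, level 2).
Iteration 3: rows with depends_on in {12} -> fetch (id 13, level 3).
Iteration 4: no rows with depends_on in {13}; recursion stops.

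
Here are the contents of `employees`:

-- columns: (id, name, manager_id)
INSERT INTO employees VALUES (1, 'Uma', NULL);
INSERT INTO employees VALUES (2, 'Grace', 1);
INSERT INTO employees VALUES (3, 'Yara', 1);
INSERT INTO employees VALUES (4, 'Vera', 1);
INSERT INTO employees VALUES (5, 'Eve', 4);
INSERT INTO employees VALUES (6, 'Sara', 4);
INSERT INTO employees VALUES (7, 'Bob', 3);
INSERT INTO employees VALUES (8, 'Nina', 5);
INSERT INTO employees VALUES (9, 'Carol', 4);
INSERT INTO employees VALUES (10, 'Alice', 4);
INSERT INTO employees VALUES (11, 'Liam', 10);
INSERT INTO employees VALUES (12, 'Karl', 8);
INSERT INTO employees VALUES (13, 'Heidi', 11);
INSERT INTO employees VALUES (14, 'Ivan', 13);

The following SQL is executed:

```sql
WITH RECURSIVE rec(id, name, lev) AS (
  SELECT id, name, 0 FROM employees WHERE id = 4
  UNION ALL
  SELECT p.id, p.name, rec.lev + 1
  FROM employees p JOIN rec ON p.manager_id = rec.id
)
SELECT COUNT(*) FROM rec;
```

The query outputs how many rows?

10

Base: id=4 (Vera) at lev 0.
Iteration 1: rows with manager_id in {4} -> Eve (id 5, lev 1), Sara (id 6, lev 1), Carol (id 9, lev 1), Alice (id 10, lev 1).
Iteration 2: rows with manager_id in {5,6,9,10} -> Nina (id 8, lev 2), Liam (id 11, lev 2).
Iteration 3: rows with manager_id in {8,11} -> Karl (id 12, lev 3), Heidi (id 13, lev 3).
Iteration 4: rows with manager_id in {12,13} -> Ivan (id 14, lev 4).
Iteration 5: no rows with manager_id in {14}; recursion stops.
Total rows emitted: 10.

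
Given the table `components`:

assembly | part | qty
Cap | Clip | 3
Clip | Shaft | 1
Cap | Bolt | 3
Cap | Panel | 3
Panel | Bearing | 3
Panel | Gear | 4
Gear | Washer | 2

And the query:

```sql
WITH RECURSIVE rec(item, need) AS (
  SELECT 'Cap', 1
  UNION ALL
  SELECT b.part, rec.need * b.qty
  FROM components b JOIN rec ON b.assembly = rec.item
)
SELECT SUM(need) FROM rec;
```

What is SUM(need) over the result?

58

Base: (Cap, need=1).
Iteration 1: components of {Cap} -> Bolt = 1*3 = 3, Clip = 1*3 = 3, Panel = 1*3 = 3.
Iteration 2: components of {Bolt,Clip,Panel} -> Bearing = 3*3 = 9, Gear = 3*4 = 12, Shaft = 3*1 = 3.
Iteration 3: components of {Bearing,Gear,Shaft} -> Washer = 12*2 = 24.
Iteration 4: no further components; recursion stops.
SUM(need) = 1 + 3 + 3 + 3 + 3 + 9 + 12 + 24 = 58.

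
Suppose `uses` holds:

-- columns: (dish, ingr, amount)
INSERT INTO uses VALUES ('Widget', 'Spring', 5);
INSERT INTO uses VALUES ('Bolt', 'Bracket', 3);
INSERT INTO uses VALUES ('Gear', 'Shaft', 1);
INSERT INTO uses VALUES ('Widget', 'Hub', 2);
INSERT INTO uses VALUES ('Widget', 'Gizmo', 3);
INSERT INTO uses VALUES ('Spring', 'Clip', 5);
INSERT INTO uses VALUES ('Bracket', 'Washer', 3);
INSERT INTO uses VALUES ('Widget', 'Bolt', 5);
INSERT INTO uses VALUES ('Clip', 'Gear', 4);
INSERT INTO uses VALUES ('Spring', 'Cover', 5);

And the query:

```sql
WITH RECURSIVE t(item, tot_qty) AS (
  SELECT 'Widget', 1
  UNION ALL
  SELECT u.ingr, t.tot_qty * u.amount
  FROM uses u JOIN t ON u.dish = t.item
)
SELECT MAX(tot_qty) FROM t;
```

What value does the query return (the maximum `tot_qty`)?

100

Base: (Widget, tot_qty=1).
Iteration 1: components of {Widget} -> Bolt = 1*5 = 5, Gizmo = 1*3 = 3, Hub = 1*2 = 2, Spring = 1*5 = 5.
Iteration 2: components of {Bolt,Gizmo,Hub,Spring} -> Bracket = 5*3 = 15, Clip = 5*5 = 25, Cover = 5*5 = 25.
Iteration 3: components of {Bracket,Clip,Cover} -> Gear = 25*4 = 100, Washer = 15*3 = 45.
Iteration 4: components of {Gear,Washer} -> Shaft = 100*1 = 100.
Iteration 5: no further components; recursion stops.
tot_qty values: 1, 5, 3, 2, 5, 15, 25, 25, 45, 100, 100; the maximum is 100.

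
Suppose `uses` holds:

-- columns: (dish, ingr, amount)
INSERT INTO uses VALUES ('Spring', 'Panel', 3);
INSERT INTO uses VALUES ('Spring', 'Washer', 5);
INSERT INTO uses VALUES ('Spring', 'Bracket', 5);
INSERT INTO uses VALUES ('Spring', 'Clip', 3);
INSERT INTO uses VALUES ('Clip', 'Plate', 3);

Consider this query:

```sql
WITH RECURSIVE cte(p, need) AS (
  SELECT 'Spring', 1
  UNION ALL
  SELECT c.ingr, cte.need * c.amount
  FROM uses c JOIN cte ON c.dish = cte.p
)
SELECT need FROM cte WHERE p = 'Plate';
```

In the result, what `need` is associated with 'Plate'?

9

Base: (Spring, need=1).
Iteration 1: components of {Spring} -> Bracket = 1*5 = 5, Clip = 1*3 = 3, Panel = 1*3 = 3, Washer = 1*5 = 5.
Iteration 2: components of {Bracket,Clip,Panel,Washer} -> Plate = 3*3 = 9.
Iteration 3: no further components; recursion stops.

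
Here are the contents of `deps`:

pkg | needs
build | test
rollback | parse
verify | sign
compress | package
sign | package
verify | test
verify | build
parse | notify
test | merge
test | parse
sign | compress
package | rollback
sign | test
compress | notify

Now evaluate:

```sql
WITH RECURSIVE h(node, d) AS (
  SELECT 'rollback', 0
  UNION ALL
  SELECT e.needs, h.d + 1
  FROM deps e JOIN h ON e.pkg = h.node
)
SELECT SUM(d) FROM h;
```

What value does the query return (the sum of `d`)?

3

Base: (rollback, d=0).
Iteration 1: edges from {rollback} -> (parse, d=1).
Iteration 2: edges from {parse} -> (notify, d=2).
Iteration 3: no outgoing edges from {notify}; recursion stops.
SUM(d) = 0 + 1 + 2 = 3.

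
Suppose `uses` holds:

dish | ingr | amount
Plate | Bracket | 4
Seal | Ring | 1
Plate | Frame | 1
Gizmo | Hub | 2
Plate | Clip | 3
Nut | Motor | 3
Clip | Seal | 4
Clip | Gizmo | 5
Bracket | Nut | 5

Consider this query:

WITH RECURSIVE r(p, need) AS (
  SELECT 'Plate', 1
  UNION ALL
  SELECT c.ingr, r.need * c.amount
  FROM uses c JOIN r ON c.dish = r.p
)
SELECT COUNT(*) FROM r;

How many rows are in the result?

10

Base: (Plate, need=1).
Iteration 1: components of {Plate} -> Bracket = 1*4 = 4, Clip = 1*3 = 3, Frame = 1*1 = 1.
Iteration 2: components of {Bracket,Clip,Frame} -> Gizmo = 3*5 = 15, Nut = 4*5 = 20, Seal = 3*4 = 12.
Iteration 3: components of {Gizmo,Nut,Seal} -> Hub = 15*2 = 30, Motor = 20*3 = 60, Ring = 12*1 = 12.
Iteration 4: no further components; recursion stops.
Total rows emitted: 10.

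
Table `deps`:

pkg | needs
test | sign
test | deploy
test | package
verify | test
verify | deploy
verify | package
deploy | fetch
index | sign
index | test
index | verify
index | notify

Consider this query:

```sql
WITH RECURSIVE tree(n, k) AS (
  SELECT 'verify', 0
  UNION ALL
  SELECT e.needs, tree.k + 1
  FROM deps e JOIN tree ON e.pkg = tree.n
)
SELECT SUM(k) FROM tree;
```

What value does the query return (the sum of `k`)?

Base: (verify, k=0).
Iteration 1: edges from {verify} -> (deploy, k=1), (package, k=1), (test, k=1).
Iteration 2: edges from {deploy,package,test} -> (deploy, k=2), (fetch, k=2), (package, k=2), (sign, k=2).
Iteration 3: edges from {deploy,fetch,package,sign} -> (fetch, k=3).
Iteration 4: no outgoing edges from {fetch}; recursion stops.
SUM(k) = 0 + 1 + 1 + 1 + 2 + 2 + 2 + 2 + 3 = 14.

14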